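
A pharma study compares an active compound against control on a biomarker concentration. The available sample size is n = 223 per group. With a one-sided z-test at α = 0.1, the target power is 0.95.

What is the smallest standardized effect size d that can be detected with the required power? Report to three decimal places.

d ≈ 0.277

Required noncentrality: δ = z_{0.1} + z_{0.05} = 1.282 + 1.645 = 2.926.
δ = d·√(n/2) ⇒ d = δ/√(n/2) = 2.926/√(223/2) = 0.2771.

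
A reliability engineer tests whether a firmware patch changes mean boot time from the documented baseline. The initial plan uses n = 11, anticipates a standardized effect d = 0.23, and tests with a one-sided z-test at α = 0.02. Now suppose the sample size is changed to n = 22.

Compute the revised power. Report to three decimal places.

Power ≈ 0.165

With n = 22: δ = d·√n = 0.23 × √22 = 1.0788. Critical value z_{0.02} = 2.054.
Revised power = Φ(δ − 2.054) = Φ(-0.975) = 0.1648.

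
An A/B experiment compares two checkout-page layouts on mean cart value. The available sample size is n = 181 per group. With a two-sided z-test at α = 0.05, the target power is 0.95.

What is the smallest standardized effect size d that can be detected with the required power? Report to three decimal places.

Need Φ(δ − 1.960) = 0.95, so δ = 1.960 + 1.645 = 3.605.
(Lower-tail contribution to power is negligible for δ > 0.)
δ = d·√(n/2) ⇒ d = δ/√(n/2) = 3.605/√(181/2) = 0.3789.

d ≈ 0.379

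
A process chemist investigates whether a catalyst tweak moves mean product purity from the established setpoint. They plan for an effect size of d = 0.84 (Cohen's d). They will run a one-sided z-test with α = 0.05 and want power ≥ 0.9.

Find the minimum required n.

n = 13

For power 0.9 need Φ(δ − z_{0.05}) = 0.9, so δ = z_{0.05} + z_{0.10} = 1.645 + 1.282 = 2.926.
δ = d·√n ⇒ n = (δ/d)² = (2.926 / 0.84)² = 12.14.
Round up to the next whole unit.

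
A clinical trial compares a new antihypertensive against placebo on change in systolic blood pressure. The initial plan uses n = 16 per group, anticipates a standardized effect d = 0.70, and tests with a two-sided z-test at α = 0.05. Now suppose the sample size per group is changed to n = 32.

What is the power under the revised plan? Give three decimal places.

Power ≈ 0.800

With n = 32 per group: δ = d·√(n/2) = 0.70 × √(32/2) = 2.8000. Critical value z_{0.025} = 1.960.
Revised power = Φ(δ − 1.960) + Φ(−δ − 1.960) = Φ(0.840) + Φ(-4.760) = 0.7996 + 0.0000 = 0.7996.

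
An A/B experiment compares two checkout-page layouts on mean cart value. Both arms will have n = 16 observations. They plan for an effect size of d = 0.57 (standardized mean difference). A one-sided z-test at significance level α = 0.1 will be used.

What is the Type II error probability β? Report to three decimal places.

Noncentrality parameter: δ = d·√(n/2) = 0.57 × √(16/2) = 1.6122
One-sided α = 0.1 → critical value z_{0.1} = 1.282.
Power = Φ(δ − 1.282) = Φ(0.331) = 0.6295.
Type II error: β = 1 − power = 1 − 0.6295 = 0.3705.

β ≈ 0.370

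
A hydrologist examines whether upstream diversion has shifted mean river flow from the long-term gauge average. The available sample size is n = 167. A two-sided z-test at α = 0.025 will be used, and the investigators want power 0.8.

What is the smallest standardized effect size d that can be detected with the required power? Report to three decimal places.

d ≈ 0.239

Required noncentrality: δ = z_{0.0125} + z_{0.20} = 2.241 + 0.842 = 3.083.
(Lower-tail contribution to power is negligible for δ > 0.)
δ = d·√n ⇒ d = δ/√n = 3.083/√167 = 0.2386.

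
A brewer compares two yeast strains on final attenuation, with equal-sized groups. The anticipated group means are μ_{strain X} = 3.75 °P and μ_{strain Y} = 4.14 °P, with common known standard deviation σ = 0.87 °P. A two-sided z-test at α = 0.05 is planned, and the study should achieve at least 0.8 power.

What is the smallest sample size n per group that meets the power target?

n = 79 per group

Standardized effect: d = |μ_{strain X} − μ_{strain Y}| / σ = |3.75 − 4.14| / 0.87 = 0.4483
Set Φ(δ − 1.960) = 0.8; then δ − 1.960 = Φ⁻¹(0.8) = 0.842, giving δ = 2.802.
(Ignoring the negligible lower-tail rejection probability gives the usual closed-form inversion.)
δ = d·√(n/2) ⇒ n = 2(δ/d)² = 2 × (2.802 / 0.4483)² = 78.12.
Rounding up, n = 79 per group.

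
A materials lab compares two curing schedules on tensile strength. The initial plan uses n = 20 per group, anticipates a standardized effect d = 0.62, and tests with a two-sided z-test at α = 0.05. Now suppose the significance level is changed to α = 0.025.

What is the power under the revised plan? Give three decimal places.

Power ≈ 0.389

δ = d·√(n/2) = 0.62 × √(20/2) = 1.9606 (unchanged). New critical value: z_{0.0125} = 2.241.
Revised power = Φ(δ − 2.241) + Φ(−δ − 2.241) = Φ(-0.281) + Φ(-4.202) = 0.3894 + 0.0000 = 0.3894.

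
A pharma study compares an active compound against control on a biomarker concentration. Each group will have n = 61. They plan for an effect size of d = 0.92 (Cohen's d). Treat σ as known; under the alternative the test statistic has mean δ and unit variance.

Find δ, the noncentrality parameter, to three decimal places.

δ ≈ 5.081

δ = d·√(n/2) = 0.92 × √(61/2) = 5.0809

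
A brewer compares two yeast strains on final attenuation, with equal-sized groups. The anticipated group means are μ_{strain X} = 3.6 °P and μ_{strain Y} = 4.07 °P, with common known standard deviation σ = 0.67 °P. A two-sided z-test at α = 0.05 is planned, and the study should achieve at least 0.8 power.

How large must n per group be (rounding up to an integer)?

n = 32 per group

Standardized effect: d = |μ_{strain X} − μ_{strain Y}| / σ = |3.6 − 4.07| / 0.67 = 0.7015
For power 0.8 need Φ(δ − z_{0.025}) = 0.8, so δ = z_{0.025} + z_{0.20} = 1.960 + 0.842 = 2.802.
(For δ > 0 the lower-tail rejection region contributes negligibly to power, so the one-term inversion is standard.)
δ = d·√(n/2) ⇒ n = 2(δ/d)² = 2 × (2.802 / 0.7015)² = 31.90.
Rounding up, n = 32 per group.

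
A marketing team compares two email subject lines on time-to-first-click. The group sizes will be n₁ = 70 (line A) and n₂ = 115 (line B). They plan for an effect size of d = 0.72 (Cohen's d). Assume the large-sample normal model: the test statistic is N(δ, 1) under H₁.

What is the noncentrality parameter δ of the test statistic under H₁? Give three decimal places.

The noncentrality parameter scales effect size by the design's sample-size factor: δ = d / √(1/n₁ + 1/n₂) = 0.72 / √(1/70 + 1/115) = 4.7495

δ ≈ 4.749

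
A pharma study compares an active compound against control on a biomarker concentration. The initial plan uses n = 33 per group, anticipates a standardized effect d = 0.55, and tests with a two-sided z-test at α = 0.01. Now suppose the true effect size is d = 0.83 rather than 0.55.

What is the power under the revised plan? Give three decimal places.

Power ≈ 0.787

With d = 0.83: δ = d·√(n/2) = 0.83 × √(33/2) = 3.3715. Critical value z_{0.005} = 2.576.
Revised power = Φ(δ − 2.576) + Φ(−δ − 2.576) = Φ(0.796) + Φ(-5.947) = 0.7869 + 0.0000 = 0.7869.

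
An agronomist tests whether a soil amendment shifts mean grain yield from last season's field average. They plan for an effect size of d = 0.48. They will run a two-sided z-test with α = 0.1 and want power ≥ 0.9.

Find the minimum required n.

For power 0.9 need Φ(δ − z_{0.05}) = 0.9, so δ = z_{0.05} + z_{0.10} = 1.645 + 1.282 = 2.926.
(The Φ(−δ − z_{α/2}) term is vanishingly small for δ > 0 and is dropped in the standard sample-size formula.)
δ = d·√n ⇒ n = (δ/d)² = (2.926 / 0.48)² = 37.17.
Round up to the next whole unit.

n = 38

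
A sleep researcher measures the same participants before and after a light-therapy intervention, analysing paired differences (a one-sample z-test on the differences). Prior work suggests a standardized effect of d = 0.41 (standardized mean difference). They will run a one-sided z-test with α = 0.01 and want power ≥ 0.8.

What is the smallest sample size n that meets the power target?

n = 60

For power 0.8 need Φ(δ − z_{0.01}) = 0.8, so δ = z_{0.01} + z_{0.20} = 2.326 + 0.842 = 3.168.
δ = d·√n ⇒ n = (δ/d)² = (3.168 / 0.41)² = 59.70.
Rounding up, n = 60.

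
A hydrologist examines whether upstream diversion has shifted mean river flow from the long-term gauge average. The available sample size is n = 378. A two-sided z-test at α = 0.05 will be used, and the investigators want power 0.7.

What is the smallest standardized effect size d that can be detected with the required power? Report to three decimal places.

d ≈ 0.128

Required noncentrality: δ = z_{0.025} + z_{0.30} = 1.960 + 0.524 = 2.484.
(Lower-tail contribution to power is negligible for δ > 0.)
δ = d·√n ⇒ d = δ/√n = 2.484/√378 = 0.1278.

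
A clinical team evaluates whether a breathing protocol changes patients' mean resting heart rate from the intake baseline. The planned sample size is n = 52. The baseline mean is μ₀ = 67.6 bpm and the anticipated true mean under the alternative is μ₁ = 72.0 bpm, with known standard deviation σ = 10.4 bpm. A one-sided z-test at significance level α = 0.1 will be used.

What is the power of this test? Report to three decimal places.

Power ≈ 0.962

Standardized effect: d = |μ₁ − μ₀| / σ = |72.0 − 67.6| / 10.4 = 0.4231
Noncentrality parameter: δ = d·√n = 0.4231 × √52 = 3.0509
One-sided α = 0.1 → critical value z_{0.1} = 1.282.
Power = Φ(δ − 1.282) = Φ(1.769) = 0.9616.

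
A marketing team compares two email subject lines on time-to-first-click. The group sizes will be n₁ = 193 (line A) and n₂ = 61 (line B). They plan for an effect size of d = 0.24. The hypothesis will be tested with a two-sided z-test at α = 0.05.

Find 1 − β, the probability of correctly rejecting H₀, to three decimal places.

Power ≈ 0.372

Noncentrality parameter: δ = d / √(1/n₁ + 1/n₂) = 0.24 / √(1/193 + 1/61) = 1.6339
Critical value for a two-sided test at α = 0.05: z_{α/2} = 1.960.
Power = Φ(δ − 1.960) + Φ(−δ − 1.960) = Φ(-0.326) + Φ(-3.594) = 0.3722 + 0.0002 = 0.3724.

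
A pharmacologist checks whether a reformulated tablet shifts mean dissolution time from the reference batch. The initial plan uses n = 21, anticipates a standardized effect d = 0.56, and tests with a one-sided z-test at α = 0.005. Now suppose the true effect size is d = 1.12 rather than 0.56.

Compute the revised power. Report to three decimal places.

Power ≈ 0.995

With d = 1.12: δ = d·√n = 1.12 × √21 = 5.1325. Critical value z_{0.005} = 2.576.
Revised power = P(Z > 2.576 − δ) = Φ(2.557) = 0.9947.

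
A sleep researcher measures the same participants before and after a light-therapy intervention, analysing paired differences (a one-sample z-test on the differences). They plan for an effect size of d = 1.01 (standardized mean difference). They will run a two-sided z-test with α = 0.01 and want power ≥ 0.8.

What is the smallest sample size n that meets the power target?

Set Φ(δ − 2.576) = 0.8; then δ − 2.576 = Φ⁻¹(0.8) = 0.842, giving δ = 3.417.
(For δ > 0 the lower-tail rejection region contributes negligibly to power, so the one-term inversion is standard.)
δ = d·√n ⇒ n = (δ/d)² = (3.417 / 1.01)² = 11.45.
Round up to the next whole unit.

n = 12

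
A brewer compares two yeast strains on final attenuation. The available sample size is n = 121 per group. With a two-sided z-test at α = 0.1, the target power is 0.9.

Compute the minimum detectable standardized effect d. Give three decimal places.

Required noncentrality: δ = z_{0.05} + z_{0.10} = 1.645 + 1.282 = 2.926.
(The second rejection-region term Φ(−δ − z_{α/2}) is negligible and dropped.)
δ = d·√(n/2) ⇒ d = δ/√(n/2) = 2.926/√(121/2) = 0.3762.

d ≈ 0.376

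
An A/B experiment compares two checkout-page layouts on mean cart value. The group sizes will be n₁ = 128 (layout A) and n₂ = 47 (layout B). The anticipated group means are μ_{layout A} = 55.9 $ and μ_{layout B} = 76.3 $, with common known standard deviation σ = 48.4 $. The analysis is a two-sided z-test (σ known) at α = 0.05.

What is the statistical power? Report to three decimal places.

Power ≈ 0.695

Standardized effect: d = |μ_{layout A} − μ_{layout B}| / σ = |55.9 − 76.3| / 48.4 = 0.4215
Noncentrality parameter: δ = d / √(1/n₁ + 1/n₂) = 0.4215 / √(1/128 + 1/47) = 2.4713
Two-sided α = 0.05 → critical value z_{0.025} = 1.960.
Power = Φ(δ − 1.960) + Φ(−δ − 1.960) = Φ(0.511) + Φ(-4.431) = 0.6954 + 0.0000 = 0.6954.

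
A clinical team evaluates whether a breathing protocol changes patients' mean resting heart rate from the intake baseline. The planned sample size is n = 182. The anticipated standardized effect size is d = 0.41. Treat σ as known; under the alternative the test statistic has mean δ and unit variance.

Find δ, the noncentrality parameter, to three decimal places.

δ ≈ 5.531

δ = d·√n = 0.41 × √182 = 5.5312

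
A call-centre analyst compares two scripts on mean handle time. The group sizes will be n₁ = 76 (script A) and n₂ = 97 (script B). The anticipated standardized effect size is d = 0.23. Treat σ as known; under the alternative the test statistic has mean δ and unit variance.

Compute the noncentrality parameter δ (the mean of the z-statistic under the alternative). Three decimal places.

δ ≈ 1.501

δ = d / √(1/n₁ + 1/n₂) = 0.23 / √(1/76 + 1/97) = 1.5014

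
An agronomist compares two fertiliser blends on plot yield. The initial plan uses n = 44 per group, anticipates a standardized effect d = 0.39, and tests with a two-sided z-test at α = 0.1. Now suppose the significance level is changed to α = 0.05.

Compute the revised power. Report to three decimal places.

δ = d·√(n/2) = 0.39 × √(44/2) = 1.8293 (unchanged). New critical value: z_{0.025} = 1.960.
Revised power = Φ(δ − 1.960) + Φ(−δ − 1.960) = Φ(-0.131) + Φ(-3.789) = 0.4480 + 0.0001 = 0.4481.

Power ≈ 0.448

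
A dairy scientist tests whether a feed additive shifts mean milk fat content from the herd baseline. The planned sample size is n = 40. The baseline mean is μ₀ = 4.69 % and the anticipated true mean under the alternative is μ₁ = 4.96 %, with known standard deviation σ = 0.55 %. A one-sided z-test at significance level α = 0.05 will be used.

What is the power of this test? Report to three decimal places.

Standardized effect: d = |μ₁ − μ₀| / σ = |4.96 − 4.69| / 0.55 = 0.4909
Noncentrality parameter: δ = d·√n = 0.4909 × √40 = 3.1048
Critical value for a one-sided test at α = 0.05: z_α = 1.645.
Power = Φ(δ − 1.645) = Φ(1.460) = 0.9278.

Power ≈ 0.928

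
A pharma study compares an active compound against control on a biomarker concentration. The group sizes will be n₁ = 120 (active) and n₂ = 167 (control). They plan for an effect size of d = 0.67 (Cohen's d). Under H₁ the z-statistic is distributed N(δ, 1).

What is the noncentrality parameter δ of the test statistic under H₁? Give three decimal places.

The noncentrality parameter scales effect size by the design's sample-size factor: δ = d / √(1/n₁ + 1/n₂) = 0.67 / √(1/120 + 1/167) = 5.5986

δ ≈ 5.599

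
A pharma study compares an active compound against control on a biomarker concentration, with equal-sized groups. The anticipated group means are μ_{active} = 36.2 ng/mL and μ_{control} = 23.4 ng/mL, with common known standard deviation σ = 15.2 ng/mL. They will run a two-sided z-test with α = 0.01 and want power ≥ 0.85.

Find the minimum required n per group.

n = 37 per group

Standardized effect: d = |μ_{active} − μ_{control}| / σ = |36.2 − 23.4| / 15.2 = 0.8421
For power 0.85 need Φ(δ − z_{0.005}) = 0.85, so δ = z_{0.005} + z_{0.15} = 2.576 + 1.036 = 3.612.
(The Φ(−δ − z_{α/2}) term is vanishingly small for δ > 0 and is dropped in the standard sample-size formula.)
δ = d·√(n/2) ⇒ n = 2(δ/d)² = 2 × (3.612 / 0.8421)² = 36.80.
Rounding up, n = 37 per group.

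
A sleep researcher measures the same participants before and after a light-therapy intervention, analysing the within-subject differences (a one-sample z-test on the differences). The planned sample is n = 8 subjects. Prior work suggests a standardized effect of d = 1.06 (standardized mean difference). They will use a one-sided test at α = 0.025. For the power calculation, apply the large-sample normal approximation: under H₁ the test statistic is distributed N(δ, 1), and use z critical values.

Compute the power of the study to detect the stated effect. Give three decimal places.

Noncentrality parameter: δ = d·√n = 1.06 × √8 = 2.9981
One-sided α = 0.025 → critical value z_{0.025} = 1.960.
Power = P(Z > 1.960 − δ) = Φ(1.038) = 0.8504.

Power ≈ 0.850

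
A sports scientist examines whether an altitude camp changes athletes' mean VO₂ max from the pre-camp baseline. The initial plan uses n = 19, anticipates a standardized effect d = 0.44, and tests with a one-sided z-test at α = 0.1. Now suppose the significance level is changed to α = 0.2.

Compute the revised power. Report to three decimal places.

Power ≈ 0.859

δ = d·√n = 0.44 × √19 = 1.9179 (unchanged). New critical value: z_{0.2} = 0.842.
Revised power = Φ(δ − 0.842) = Φ(1.076) = 0.8591.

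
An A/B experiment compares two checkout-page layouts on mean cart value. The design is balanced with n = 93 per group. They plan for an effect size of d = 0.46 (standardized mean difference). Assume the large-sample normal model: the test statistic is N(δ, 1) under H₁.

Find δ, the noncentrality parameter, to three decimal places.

δ ≈ 3.137

The noncentrality parameter scales effect size by the design's sample-size factor: δ = d·√(n/2) = 0.46 × √(93/2) = 3.1368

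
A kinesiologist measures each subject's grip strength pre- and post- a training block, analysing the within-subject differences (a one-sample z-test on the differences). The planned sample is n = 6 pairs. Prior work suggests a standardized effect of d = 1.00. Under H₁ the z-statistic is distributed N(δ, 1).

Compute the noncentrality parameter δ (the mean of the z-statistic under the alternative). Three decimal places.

δ = d·√n = 1.00 × √6 = 2.4495

δ ≈ 2.449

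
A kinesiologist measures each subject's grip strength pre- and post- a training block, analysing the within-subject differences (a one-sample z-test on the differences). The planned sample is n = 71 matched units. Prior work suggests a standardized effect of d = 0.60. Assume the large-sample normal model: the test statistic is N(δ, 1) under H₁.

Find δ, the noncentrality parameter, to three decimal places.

The noncentrality parameter scales effect size by the design's sample-size factor: δ = d·√n = 0.60 × √71 = 5.0557

δ ≈ 5.056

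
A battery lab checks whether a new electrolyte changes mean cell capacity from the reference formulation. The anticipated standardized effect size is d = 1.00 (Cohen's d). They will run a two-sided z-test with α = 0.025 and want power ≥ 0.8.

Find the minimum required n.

n = 10

Set Φ(δ − 2.241) = 0.8; then δ − 2.241 = Φ⁻¹(0.8) = 0.842, giving δ = 3.083.
(The Φ(−δ − z_{α/2}) term is vanishingly small for δ > 0 and is dropped in the standard sample-size formula.)
δ = d·√n ⇒ n = (δ/d)² = (3.083 / 1.00)² = 9.51.
Round up to the next whole unit.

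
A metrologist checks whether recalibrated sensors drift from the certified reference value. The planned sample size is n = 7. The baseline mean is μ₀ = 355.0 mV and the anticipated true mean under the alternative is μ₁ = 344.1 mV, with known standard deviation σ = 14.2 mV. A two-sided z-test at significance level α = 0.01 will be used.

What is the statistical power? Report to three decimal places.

Power ≈ 0.293

Standardized effect: d = |μ₁ − μ₀| / σ = |344.1 − 355.0| / 14.2 = 0.7676
Noncentrality parameter: δ = d·√n = 0.7676 × √7 = 2.0309
Critical value for a two-sided test at α = 0.01: z_{α/2} = 2.576.
Power = Φ(δ − 2.576) + Φ(−δ − 2.576) = Φ(-0.545) + Φ(-4.607) = 0.2929 + 0.0000 = 0.2929.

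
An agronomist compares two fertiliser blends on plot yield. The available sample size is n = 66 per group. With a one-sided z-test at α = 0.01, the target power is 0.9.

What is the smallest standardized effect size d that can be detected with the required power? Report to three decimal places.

d ≈ 0.628

Need Φ(δ − 2.326) = 0.9, so δ = 2.326 + 1.282 = 3.608.
δ = d·√(n/2) ⇒ d = δ/√(n/2) = 3.608/√(66/2) = 0.6281.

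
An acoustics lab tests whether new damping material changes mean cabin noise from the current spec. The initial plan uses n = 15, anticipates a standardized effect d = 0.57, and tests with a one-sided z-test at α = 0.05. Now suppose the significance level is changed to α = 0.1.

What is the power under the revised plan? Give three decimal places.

δ = d·√n = 0.57 × √15 = 2.2076 (unchanged). New critical value: z_{0.1} = 1.282.
Revised power = P(Z > 1.282 − δ) = Φ(0.926) = 0.8228.

Power ≈ 0.823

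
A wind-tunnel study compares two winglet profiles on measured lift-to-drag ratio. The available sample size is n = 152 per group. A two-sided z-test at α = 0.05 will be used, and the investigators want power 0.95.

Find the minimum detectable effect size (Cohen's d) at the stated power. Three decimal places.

d ≈ 0.414

Required noncentrality: δ = z_{0.025} + z_{0.05} = 1.960 + 1.645 = 3.605.
(The second rejection-region term Φ(−δ − z_{α/2}) is negligible and dropped.)
δ = d·√(n/2) ⇒ d = δ/√(n/2) = 3.605/√(152/2) = 0.4135.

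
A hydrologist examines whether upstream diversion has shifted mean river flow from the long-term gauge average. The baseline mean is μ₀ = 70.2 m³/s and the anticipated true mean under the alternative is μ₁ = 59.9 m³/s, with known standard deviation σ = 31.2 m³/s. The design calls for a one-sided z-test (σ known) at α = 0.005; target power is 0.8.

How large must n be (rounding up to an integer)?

Standardized effect: d = |μ₁ − μ₀| / σ = |59.9 − 70.2| / 31.2 = 0.3301
Set Φ(δ − 2.576) = 0.8; then δ − 2.576 = Φ⁻¹(0.8) = 0.842, giving δ = 3.417.
δ = d·√n ⇒ n = (δ/d)² = (3.417 / 0.3301)² = 107.16.
Rounding up, n = 108.

n = 108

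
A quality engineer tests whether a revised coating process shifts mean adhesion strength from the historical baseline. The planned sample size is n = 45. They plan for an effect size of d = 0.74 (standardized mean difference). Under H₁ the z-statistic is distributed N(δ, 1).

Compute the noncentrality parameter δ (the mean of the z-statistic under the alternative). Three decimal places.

δ = d·√n = 0.74 × √45 = 4.9641

δ ≈ 4.964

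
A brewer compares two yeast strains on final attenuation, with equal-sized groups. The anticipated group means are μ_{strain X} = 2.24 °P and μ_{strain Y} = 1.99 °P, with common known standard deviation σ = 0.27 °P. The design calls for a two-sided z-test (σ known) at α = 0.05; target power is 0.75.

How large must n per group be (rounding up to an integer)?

Standardized effect: d = |μ_{strain X} − μ_{strain Y}| / σ = |2.24 − 1.99| / 0.27 = 0.9259
Set Φ(δ − 1.960) = 0.75; then δ − 1.960 = Φ⁻¹(0.75) = 0.674, giving δ = 2.634.
(Ignoring the negligible lower-tail rejection probability gives the usual closed-form inversion.)
δ = d·√(n/2) ⇒ n = 2(δ/d)² = 2 × (2.634 / 0.9259)² = 16.19.
Round up to the next whole unit.

n = 17 per group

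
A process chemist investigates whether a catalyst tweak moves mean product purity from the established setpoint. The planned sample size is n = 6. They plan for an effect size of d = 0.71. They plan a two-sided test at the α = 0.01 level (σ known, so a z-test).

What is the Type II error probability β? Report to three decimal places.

Noncentrality parameter: δ = d·√n = 0.71 × √6 = 1.7391
Critical value for a two-sided test at α = 0.01: z_{α/2} = 2.576.
Power = Φ(δ − 2.576) + Φ(−δ − 2.576) = Φ(-0.837) + Φ(-4.315) = 0.2014 + 0.0000 = 0.2014.
Type II error: β = 1 − power = 1 − 0.2014 = 0.7986.

β ≈ 0.799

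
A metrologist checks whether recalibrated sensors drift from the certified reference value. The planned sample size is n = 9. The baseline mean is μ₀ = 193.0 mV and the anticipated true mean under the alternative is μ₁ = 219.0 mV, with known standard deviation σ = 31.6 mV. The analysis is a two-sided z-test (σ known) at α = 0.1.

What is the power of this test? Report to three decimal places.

Standardized effect: d = |μ₁ − μ₀| / σ = |219.0 − 193.0| / 31.6 = 0.8228
Noncentrality parameter: λ = d·√n = 0.8228 × √9 = 2.4684
Two-sided α = 0.1 → critical value z_{0.05} = 1.645.
Power = Φ(λ − 1.645) + Φ(−λ − 1.645) = Φ(0.824) + Φ(-4.113) = 0.7949 + 0.0000 = 0.7949.

Power ≈ 0.795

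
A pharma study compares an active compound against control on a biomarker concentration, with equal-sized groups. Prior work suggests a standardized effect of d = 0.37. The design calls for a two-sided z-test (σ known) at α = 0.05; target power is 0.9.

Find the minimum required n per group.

Set Φ(δ − 1.960) = 0.9; then δ − 1.960 = Φ⁻¹(0.9) = 1.282, giving δ = 3.242.
(For δ > 0 the lower-tail rejection region contributes negligibly to power, so the one-term inversion is standard.)
δ = d·√(n/2) ⇒ n = 2(δ/d)² = 2 × (3.242 / 0.37)² = 153.51.
Round up to the next whole unit.

n = 154 per group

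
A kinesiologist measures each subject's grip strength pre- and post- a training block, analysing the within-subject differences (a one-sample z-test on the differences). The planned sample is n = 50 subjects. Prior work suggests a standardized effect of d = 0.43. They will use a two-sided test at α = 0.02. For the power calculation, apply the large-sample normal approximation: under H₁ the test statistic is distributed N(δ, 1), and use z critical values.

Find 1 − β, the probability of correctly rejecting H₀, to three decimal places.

Power ≈ 0.762

Noncentrality parameter: δ = d·√n = 0.43 × √50 = 3.0406
Critical value for a two-sided test at α = 0.02: z_{α/2} = 2.326.
Power = Φ(δ − 2.326) + Φ(−δ − 2.326) = Φ(0.714) + Φ(-5.367) = 0.7625 + 0.0000 = 0.7625.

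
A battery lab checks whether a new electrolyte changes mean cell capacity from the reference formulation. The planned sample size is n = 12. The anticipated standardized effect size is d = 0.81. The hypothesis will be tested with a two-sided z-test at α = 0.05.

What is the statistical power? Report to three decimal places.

Power ≈ 0.801

Noncentrality parameter: δ = d·√n = 0.81 × √12 = 2.8059
Two-sided α = 0.05 → critical value z_{0.025} = 1.960.
Power = Φ(δ − 1.960) + Φ(−δ − 1.960) = Φ(0.846) + Φ(-4.766) = 0.8012 + 0.0000 = 0.8012.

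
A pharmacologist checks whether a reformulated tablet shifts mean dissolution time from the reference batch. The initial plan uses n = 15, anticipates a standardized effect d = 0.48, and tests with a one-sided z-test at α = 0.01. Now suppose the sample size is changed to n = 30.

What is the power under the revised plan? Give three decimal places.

Power ≈ 0.619

With n = 30: δ = d·√n = 0.48 × √30 = 2.6291. Critical value z_{0.01} = 2.326.
Revised power = Φ(δ − 2.326) = Φ(0.303) = 0.6189.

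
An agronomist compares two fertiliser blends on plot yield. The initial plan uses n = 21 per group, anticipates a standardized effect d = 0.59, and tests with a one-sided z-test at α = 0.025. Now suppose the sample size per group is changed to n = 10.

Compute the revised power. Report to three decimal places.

Power ≈ 0.261

With n = 10 per group: δ = d·√(n/2) = 0.59 × √(10/2) = 1.3193. Critical value z_{0.025} = 1.960.
Revised power = Φ(δ − 1.960) = Φ(-0.641) = 0.2609.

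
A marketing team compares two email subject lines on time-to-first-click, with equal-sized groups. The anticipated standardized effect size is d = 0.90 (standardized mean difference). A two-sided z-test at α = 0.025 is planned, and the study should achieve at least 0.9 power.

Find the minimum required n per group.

For power 0.9 need Φ(δ − z_{0.0125}) = 0.9, so δ = z_{0.0125} + z_{0.10} = 2.241 + 1.282 = 3.523.
(The Φ(−δ − z_{α/2}) term is vanishingly small for δ > 0 and is dropped in the standard sample-size formula.)
δ = d·√(n/2) ⇒ n = 2(δ/d)² = 2 × (3.523 / 0.90)² = 30.64.
Rounding up, n = 31 per group.

n = 31 per group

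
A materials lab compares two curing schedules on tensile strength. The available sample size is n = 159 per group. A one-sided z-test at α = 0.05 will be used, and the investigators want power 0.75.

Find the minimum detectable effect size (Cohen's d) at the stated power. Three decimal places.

d ≈ 0.260

Need Φ(δ − 1.645) = 0.75, so δ = 1.645 + 0.674 = 2.319.
δ = d·√(n/2) ⇒ d = δ/√(n/2) = 2.319/√(159/2) = 0.2601.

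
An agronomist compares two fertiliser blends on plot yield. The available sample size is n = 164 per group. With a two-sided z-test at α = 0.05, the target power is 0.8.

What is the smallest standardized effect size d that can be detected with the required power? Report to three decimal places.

d ≈ 0.309

Need Φ(δ − 1.960) = 0.8, so δ = 1.960 + 0.842 = 2.802.
(Lower-tail contribution to power is negligible for δ > 0.)
δ = d·√(n/2) ⇒ d = δ/√(n/2) = 2.802/√(164/2) = 0.3094.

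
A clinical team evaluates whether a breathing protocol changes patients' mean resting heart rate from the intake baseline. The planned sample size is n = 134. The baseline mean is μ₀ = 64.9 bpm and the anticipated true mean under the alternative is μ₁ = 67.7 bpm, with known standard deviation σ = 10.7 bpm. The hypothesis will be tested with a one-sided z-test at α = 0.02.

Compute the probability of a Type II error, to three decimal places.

Standardized effect: d = |μ₁ − μ₀| / σ = |67.7 − 64.9| / 10.7 = 0.2617
Noncentrality parameter: δ = d·√n = 0.2617 × √134 = 3.0292
Critical value for a one-sided test at α = 0.02: z_α = 2.054.
Power = P(Z > 2.054 − δ) = Φ(0.975) = 0.8353.
Type II error: β = 1 − power = 1 − 0.8353 = 0.1647.

β ≈ 0.165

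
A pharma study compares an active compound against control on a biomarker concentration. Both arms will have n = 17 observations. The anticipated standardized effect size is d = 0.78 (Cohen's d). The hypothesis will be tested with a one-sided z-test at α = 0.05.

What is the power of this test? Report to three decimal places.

Power ≈ 0.735

Noncentrality parameter: δ = d·√(n/2) = 0.78 × √(17/2) = 2.2741
Critical value for a one-sided test at α = 0.05: z_α = 1.645.
Power = Φ(δ − 1.645) = Φ(0.629) = 0.7354.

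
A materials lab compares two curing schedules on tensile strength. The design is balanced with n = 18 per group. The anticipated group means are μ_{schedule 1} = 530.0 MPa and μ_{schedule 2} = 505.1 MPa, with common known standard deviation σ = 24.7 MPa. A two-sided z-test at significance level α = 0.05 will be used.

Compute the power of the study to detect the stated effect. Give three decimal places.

Standardized effect: d = |μ_{schedule 1} − μ_{schedule 2}| / σ = |530.0 − 505.1| / 24.7 = 1.0081
Noncentrality parameter: δ = d·√(n/2) = 1.0081 × √(18/2) = 3.0243
Two-sided α = 0.05 → critical value z_{0.025} = 1.960.
Power = Φ(δ − 1.960) + Φ(−δ − 1.960) = Φ(1.064) + Φ(-4.984) = 0.8564 + 0.0000 = 0.8564.

Power ≈ 0.856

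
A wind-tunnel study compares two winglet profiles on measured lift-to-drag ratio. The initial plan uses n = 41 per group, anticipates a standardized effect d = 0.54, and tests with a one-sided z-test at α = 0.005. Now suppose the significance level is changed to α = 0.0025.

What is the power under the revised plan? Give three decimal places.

δ = d·√(n/2) = 0.54 × √(41/2) = 2.4450 (unchanged). New critical value: z_{0.0025} = 2.807.
Revised power = P(Z > 2.807 − δ) = Φ(-0.362) = 0.3586.

Power ≈ 0.359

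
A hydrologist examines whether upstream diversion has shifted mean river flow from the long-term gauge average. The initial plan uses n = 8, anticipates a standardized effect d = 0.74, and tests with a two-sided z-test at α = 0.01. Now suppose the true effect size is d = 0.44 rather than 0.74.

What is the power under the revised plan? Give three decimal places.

Power ≈ 0.092

With d = 0.44: δ = d·√n = 0.44 × √8 = 1.2445. Critical value z_{0.005} = 2.576.
Revised power = Φ(δ − 2.576) + Φ(−δ − 2.576) = Φ(-1.331) + Φ(-3.820) = 0.0915 + 0.0001 = 0.0916.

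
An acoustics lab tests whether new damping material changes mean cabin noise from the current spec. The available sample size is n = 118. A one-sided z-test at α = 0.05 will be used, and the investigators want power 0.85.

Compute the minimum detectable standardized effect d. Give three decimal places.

Required noncentrality: δ = z_{0.05} + z_{0.15} = 1.645 + 1.036 = 2.681.
δ = d·√n ⇒ d = δ/√n = 2.681/√118 = 0.2468.

d ≈ 0.247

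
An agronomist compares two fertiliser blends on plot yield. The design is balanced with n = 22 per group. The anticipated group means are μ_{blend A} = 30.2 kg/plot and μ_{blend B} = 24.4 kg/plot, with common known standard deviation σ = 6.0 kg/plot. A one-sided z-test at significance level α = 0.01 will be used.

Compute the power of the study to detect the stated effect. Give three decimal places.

Power ≈ 0.810

Standardized effect: d = |μ_{blend A} − μ_{blend B}| / σ = |30.2 − 24.4| / 6.0 = 0.9667
Noncentrality parameter: δ = d·√(n/2) = 0.9667 × √(22/2) = 3.2061
One-sided α = 0.01 → critical value z_{0.01} = 2.326.
Power = Φ(δ − 2.326) = Φ(0.880) = 0.8105.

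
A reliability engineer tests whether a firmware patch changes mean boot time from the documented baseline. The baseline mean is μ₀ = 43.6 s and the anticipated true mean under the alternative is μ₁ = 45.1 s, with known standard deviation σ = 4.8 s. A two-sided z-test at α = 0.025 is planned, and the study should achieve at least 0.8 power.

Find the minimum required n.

n = 98

Standardized effect: d = |μ₁ − μ₀| / σ = |45.1 − 43.6| / 4.8 = 0.3125
For power 0.8 need Φ(δ − z_{0.0125}) = 0.8, so δ = z_{0.0125} + z_{0.20} = 2.241 + 0.842 = 3.083.
(The Φ(−δ − z_{α/2}) term is vanishingly small for δ > 0 and is dropped in the standard sample-size formula.)
δ = d·√n ⇒ n = (δ/d)² = (3.083 / 0.3125)² = 97.33.
Round up to the next whole unit.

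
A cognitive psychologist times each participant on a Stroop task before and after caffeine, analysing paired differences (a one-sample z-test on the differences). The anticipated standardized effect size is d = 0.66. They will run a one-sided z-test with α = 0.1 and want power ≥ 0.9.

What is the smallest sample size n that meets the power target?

Set Φ(δ − 1.282) = 0.9; then δ − 1.282 = Φ⁻¹(0.9) = 1.282, giving δ = 2.563.
δ = d·√n ⇒ n = (δ/d)² = (2.563 / 0.66)² = 15.08.
Round up to the next whole unit.

n = 16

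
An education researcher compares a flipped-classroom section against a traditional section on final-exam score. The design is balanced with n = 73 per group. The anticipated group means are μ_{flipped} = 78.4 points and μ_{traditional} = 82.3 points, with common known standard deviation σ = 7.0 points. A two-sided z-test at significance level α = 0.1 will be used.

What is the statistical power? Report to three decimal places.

Standardized effect: d = |μ_{flipped} − μ_{traditional}| / σ = |78.4 − 82.3| / 7.0 = 0.5571
Noncentrality parameter: δ = d·√(n/2) = 0.5571 × √(73/2) = 3.3660
Two-sided α = 0.1 → critical value z_{0.05} = 1.645.
Power = Φ(δ − 1.645) + Φ(−δ − 1.645) = Φ(1.721) + Φ(-5.011) = 0.9574 + 0.0000 = 0.9574.

Power ≈ 0.957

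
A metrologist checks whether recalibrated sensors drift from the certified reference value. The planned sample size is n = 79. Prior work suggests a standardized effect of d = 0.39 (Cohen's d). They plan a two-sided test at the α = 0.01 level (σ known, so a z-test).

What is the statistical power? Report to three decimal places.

Noncentrality parameter: δ = d·√n = 0.39 × √79 = 3.4664
Two-sided α = 0.01 → critical value z_{0.005} = 2.576.
Power = Φ(δ − 2.576) + Φ(−δ − 2.576) = Φ(0.891) + Φ(-6.042) = 0.8134 + 0.0000 = 0.8134.

Power ≈ 0.813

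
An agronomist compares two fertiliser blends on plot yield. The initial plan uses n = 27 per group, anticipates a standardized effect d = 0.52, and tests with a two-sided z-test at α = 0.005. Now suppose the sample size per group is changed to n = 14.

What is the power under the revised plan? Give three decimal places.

With n = 14 per group: δ = d·√(n/2) = 0.52 × √(14/2) = 1.3758. Critical value z_{0.0025} = 2.807.
Revised power = Φ(δ − 2.807) + Φ(−δ − 2.807) = Φ(-1.431) + Φ(-4.183) = 0.0762 + 0.0000 = 0.0762.

Power ≈ 0.076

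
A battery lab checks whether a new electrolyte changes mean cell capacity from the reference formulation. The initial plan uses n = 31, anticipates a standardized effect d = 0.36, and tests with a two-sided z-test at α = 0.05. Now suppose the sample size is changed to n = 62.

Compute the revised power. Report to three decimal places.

With n = 62: δ = d·√n = 0.36 × √62 = 2.8346. Critical value z_{0.025} = 1.960.
Revised power = Φ(δ − 1.960) + Φ(−δ − 1.960) = Φ(0.875) + Φ(-4.795) = 0.8091 + 0.0000 = 0.8091.

Power ≈ 0.809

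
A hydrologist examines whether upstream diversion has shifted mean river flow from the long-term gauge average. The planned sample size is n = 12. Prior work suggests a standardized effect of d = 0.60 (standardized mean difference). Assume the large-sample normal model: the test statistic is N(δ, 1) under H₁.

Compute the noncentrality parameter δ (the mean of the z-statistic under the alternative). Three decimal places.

The noncentrality parameter scales effect size by the design's sample-size factor: δ = d·√n = 0.60 × √12 = 2.0785

δ ≈ 2.078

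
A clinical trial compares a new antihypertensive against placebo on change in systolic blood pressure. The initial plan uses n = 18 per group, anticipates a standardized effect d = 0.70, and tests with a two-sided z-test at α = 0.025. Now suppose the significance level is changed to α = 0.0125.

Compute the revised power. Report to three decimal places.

Power ≈ 0.345

δ = d·√(n/2) = 0.70 × √(18/2) = 2.1000 (unchanged). New critical value: z_{0.0063} = 2.498.
Revised power = Φ(δ − 2.498) + Φ(−δ − 2.498) = Φ(-0.398) + Φ(-4.598) = 0.3454 + 0.0000 = 0.3454.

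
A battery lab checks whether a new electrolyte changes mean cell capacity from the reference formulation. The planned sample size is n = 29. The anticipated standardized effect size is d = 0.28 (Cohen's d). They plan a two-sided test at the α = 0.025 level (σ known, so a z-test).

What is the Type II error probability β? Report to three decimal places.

Noncentrality parameter: δ = d·√n = 0.28 × √29 = 1.5078
Critical value for a two-sided test at α = 0.025: z_{α/2} = 2.241.
Power = Φ(δ − 2.241) + Φ(−δ − 2.241) = Φ(-0.734) + Φ(-3.749) = 0.2316 + 0.0001 = 0.2317.
Type II error: β = 1 − power = 1 − 0.2317 = 0.7683.

β ≈ 0.768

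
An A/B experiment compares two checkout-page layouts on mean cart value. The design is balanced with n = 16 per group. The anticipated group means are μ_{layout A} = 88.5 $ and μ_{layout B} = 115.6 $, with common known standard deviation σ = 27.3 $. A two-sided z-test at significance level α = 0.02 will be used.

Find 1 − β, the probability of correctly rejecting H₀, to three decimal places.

Power ≈ 0.685

Standardized effect: d = |μ_{layout A} − μ_{layout B}| / σ = |88.5 − 115.6| / 27.3 = 0.9927
Noncentrality parameter: δ = d·√(n/2) = 0.9927 × √(16/2) = 2.8077
Two-sided α = 0.02 → critical value z_{0.01} = 2.326.
Power = Φ(δ − 2.326) + Φ(−δ − 2.326) = Φ(0.481) + Φ(-5.134) = 0.6849 + 0.0000 = 0.6849.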